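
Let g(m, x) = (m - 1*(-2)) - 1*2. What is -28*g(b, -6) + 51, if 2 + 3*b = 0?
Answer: 209/3 ≈ 69.667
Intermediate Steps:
b = -⅔ (b = -⅔ + (⅓)*0 = -⅔ + 0 = -⅔ ≈ -0.66667)
g(m, x) = m (g(m, x) = (m + 2) - 2 = (2 + m) - 2 = m)
-28*g(b, -6) + 51 = -28*(-⅔) + 51 = 56/3 + 51 = 209/3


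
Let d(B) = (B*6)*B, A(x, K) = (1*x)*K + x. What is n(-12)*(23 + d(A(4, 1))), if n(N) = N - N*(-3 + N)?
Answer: -78144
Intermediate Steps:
A(x, K) = x + K*x (A(x, K) = x*K + x = K*x + x = x + K*x)
d(B) = 6*B² (d(B) = (6*B)*B = 6*B²)
n(N) = N - N*(-3 + N)
n(-12)*(23 + d(A(4, 1))) = (-12*(4 - 1*(-12)))*(23 + 6*(4*(1 + 1))²) = (-12*(4 + 12))*(23 + 6*(4*2)²) = (-12*16)*(23 + 6*8²) = -192*(23 + 6*64) = -192*(23 + 384) = -192*407 = -78144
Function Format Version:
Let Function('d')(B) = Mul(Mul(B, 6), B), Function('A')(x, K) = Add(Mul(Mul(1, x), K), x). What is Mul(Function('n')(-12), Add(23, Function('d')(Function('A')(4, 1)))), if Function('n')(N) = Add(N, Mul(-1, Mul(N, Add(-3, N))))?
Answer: -78144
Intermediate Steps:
Function('A')(x, K) = Add(x, Mul(K, x)) (Function('A')(x, K) = Add(Mul(x, K), x) = Add(Mul(K, x), x) = Add(x, Mul(K, x)))
Function('d')(B) = Mul(6, Pow(B, 2)) (Function('d')(B) = Mul(Mul(6, B), B) = Mul(6, Pow(B, 2)))
Function('n')(N) = Add(N, Mul(-1, N, Add(-3, N)))
Mul(Function('n')(-12), Add(23, Function('d')(Function('A')(4, 1)))) = Mul(Mul(-12, Add(4, Mul(-1, -12))), Add(23, Mul(6, Pow(Mul(4, Add(1, 1)), 2)))) = Mul(Mul(-12, Add(4, 12)), Add(23, Mul(6, Pow(Mul(4, 2), 2)))) = Mul(Mul(-12, 16), Add(23, Mul(6, Pow(8, 2)))) = Mul(-192, Add(23, Mul(6, 64))) = Mul(-192, Add(23, 384)) = Mul(-192, 407) = -78144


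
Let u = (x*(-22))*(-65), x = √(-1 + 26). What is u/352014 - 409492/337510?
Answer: -2725648469/2284773945 ≈ -1.1930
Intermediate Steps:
x = 5 (x = √25 = 5)
u = 7150 (u = (5*(-22))*(-65) = -110*(-65) = 7150)
u/352014 - 409492/337510 = 7150/352014 - 409492/337510 = 7150*(1/352014) - 409492*1/337510 = 275/13539 - 204746/168755 = -2725648469/2284773945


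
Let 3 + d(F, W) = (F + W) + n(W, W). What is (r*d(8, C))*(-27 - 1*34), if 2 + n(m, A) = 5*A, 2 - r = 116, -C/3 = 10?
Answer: -1230858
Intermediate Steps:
C = -30 (C = -3*10 = -30)
r = -114 (r = 2 - 1*116 = 2 - 116 = -114)
n(m, A) = -2 + 5*A
d(F, W) = -5 + F + 6*W (d(F, W) = -3 + ((F + W) + (-2 + 5*W)) = -3 + (-2 + F + 6*W) = -5 + F + 6*W)
(r*d(8, C))*(-27 - 1*34) = (-114*(-5 + 8 + 6*(-30)))*(-27 - 1*34) = (-114*(-5 + 8 - 180))*(-27 - 34) = -114*(-177)*(-61) = 20178*(-61) = -1230858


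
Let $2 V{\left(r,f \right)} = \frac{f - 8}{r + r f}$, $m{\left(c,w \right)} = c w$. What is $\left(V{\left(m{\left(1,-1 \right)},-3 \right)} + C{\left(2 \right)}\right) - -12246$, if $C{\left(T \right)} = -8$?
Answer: $\frac{48941}{4} \approx 12235.0$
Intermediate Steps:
$V{\left(r,f \right)} = \frac{-8 + f}{2 \left(r + f r\right)}$ ($V{\left(r,f \right)} = \frac{\left(f - 8\right) \frac{1}{r + r f}}{2} = \frac{\left(-8 + f\right) \frac{1}{r + f r}}{2} = \frac{\frac{1}{r + f r} \left(-8 + f\right)}{2} = \frac{-8 + f}{2 \left(r + f r\right)}$)
$\left(V{\left(m{\left(1,-1 \right)},-3 \right)} + C{\left(2 \right)}\right) - -12246 = \left(\frac{-8 - 3}{2 \cdot 1 \left(-1\right) \left(1 - 3\right)} - 8\right) - -12246 = \left(\frac{1}{2} \frac{1}{-1} \frac{1}{-2} \left(-11\right) - 8\right) + 12246 = \left(\frac{1}{2} \left(-1\right) \left(- \frac{1}{2}\right) \left(-11\right) - 8\right) + 12246 = \left(- \frac{11}{4} - 8\right) + 12246 = - \frac{43}{4} + 12246 = \frac{48941}{4}$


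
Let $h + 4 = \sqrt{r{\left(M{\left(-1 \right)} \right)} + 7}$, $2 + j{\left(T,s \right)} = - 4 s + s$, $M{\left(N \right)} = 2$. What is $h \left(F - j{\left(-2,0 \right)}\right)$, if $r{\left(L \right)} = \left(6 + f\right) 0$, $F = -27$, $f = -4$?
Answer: $100 - 25 \sqrt{7} \approx 33.856$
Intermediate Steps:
$j{\left(T,s \right)} = -2 - 3 s$ ($j{\left(T,s \right)} = -2 + \left(- 4 s + s\right) = -2 - 3 s$)
$r{\left(L \right)} = 0$ ($r{\left(L \right)} = \left(6 - 4\right) 0 = 2 \cdot 0 = 0$)
$h = -4 + \sqrt{7}$ ($h = -4 + \sqrt{0 + 7} = -4 + \sqrt{7} \approx -1.3542$)
$h \left(F - j{\left(-2,0 \right)}\right) = \left(-4 + \sqrt{7}\right) \left(-27 - \left(-2 - 0\right)\right) = \left(-4 + \sqrt{7}\right) \left(-27 - \left(-2 + 0\right)\right) = \left(-4 + \sqrt{7}\right) \left(-27 - -2\right) = \left(-4 + \sqrt{7}\right) \left(-27 + 2\right) = \left(-4 + \sqrt{7}\right) \left(-25\right) = 100 - 25 \sqrt{7}$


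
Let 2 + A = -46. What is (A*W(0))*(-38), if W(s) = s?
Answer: 0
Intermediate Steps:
A = -48 (A = -2 - 46 = -48)
(A*W(0))*(-38) = -48*0*(-38) = 0*(-38) = 0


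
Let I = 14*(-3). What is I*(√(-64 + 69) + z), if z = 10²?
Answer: -4200 - 42*√5 ≈ -4293.9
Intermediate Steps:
I = -42
z = 100
I*(√(-64 + 69) + z) = -42*(√(-64 + 69) + 100) = -42*(√5 + 100) = -42*(100 + √5) = -4200 - 42*√5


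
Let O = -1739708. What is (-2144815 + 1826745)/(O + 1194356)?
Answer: 159035/272676 ≈ 0.58324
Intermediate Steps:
(-2144815 + 1826745)/(O + 1194356) = (-2144815 + 1826745)/(-1739708 + 1194356) = -318070/(-545352) = -318070*(-1/545352) = 159035/272676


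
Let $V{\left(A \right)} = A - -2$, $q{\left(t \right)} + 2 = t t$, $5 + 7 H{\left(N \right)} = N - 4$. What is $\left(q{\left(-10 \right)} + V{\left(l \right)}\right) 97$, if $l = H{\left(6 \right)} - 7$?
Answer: $\frac{62856}{7} \approx 8979.4$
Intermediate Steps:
$H{\left(N \right)} = - \frac{9}{7} + \frac{N}{7}$ ($H{\left(N \right)} = - \frac{5}{7} + \frac{N - 4}{7} = - \frac{5}{7} + \frac{-4 + N}{7} = - \frac{5}{7} + \left(- \frac{4}{7} + \frac{N}{7}\right) = - \frac{9}{7} + \frac{N}{7}$)
$l = - \frac{52}{7}$ ($l = \left(- \frac{9}{7} + \frac{1}{7} \cdot 6\right) - 7 = \left(- \frac{9}{7} + \frac{6}{7}\right) - 7 = - \frac{3}{7} - 7 = - \frac{52}{7} \approx -7.4286$)
$q{\left(t \right)} = -2 + t^{2}$ ($q{\left(t \right)} = -2 + t t = -2 + t^{2}$)
$V{\left(A \right)} = 2 + A$ ($V{\left(A \right)} = A + 2 = 2 + A$)
$\left(q{\left(-10 \right)} + V{\left(l \right)}\right) 97 = \left(\left(-2 + \left(-10\right)^{2}\right) + \left(2 - \frac{52}{7}\right)\right) 97 = \left(\left(-2 + 100\right) - \frac{38}{7}\right) 97 = \left(98 - \frac{38}{7}\right) 97 = \frac{648}{7} \cdot 97 = \frac{62856}{7}$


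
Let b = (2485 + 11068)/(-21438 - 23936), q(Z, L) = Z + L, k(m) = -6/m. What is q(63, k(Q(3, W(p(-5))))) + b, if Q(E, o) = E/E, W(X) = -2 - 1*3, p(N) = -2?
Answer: 2572765/45374 ≈ 56.701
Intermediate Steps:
W(X) = -5 (W(X) = -2 - 3 = -5)
Q(E, o) = 1
q(Z, L) = L + Z
b = -13553/45374 (b = 13553/(-45374) = 13553*(-1/45374) = -13553/45374 ≈ -0.29870)
q(63, k(Q(3, W(p(-5))))) + b = (-6/1 + 63) - 13553/45374 = (-6*1 + 63) - 13553/45374 = (-6 + 63) - 13553/45374 = 57 - 13553/45374 = 2572765/45374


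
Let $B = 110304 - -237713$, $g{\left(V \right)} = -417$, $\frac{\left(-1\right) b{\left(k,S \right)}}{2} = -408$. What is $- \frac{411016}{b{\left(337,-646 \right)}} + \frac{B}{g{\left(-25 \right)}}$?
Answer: $- \frac{18973981}{14178} \approx -1338.3$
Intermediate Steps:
$b{\left(k,S \right)} = 816$ ($b{\left(k,S \right)} = \left(-2\right) \left(-408\right) = 816$)
$B = 348017$ ($B = 110304 + 237713 = 348017$)
$- \frac{411016}{b{\left(337,-646 \right)}} + \frac{B}{g{\left(-25 \right)}} = - \frac{411016}{816} + \frac{348017}{-417} = \left(-411016\right) \frac{1}{816} + 348017 \left(- \frac{1}{417}\right) = - \frac{51377}{102} - \frac{348017}{417} = - \frac{18973981}{14178}$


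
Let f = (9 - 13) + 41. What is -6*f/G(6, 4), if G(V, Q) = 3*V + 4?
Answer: -111/11 ≈ -10.091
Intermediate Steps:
G(V, Q) = 4 + 3*V
f = 37 (f = -4 + 41 = 37)
-6*f/G(6, 4) = -222/(4 + 3*6) = -222/(4 + 18) = -222/22 = -6*37/22 = -111/11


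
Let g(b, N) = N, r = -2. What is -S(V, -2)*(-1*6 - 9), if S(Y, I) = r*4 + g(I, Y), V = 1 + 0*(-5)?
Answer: -105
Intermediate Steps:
V = 1 (V = 1 + 0 = 1)
S(Y, I) = -8 + Y (S(Y, I) = -2*4 + Y = -8 + Y)
-S(V, -2)*(-1*6 - 9) = -(-8 + 1)*(-1*6 - 9) = -(-7)*(-6 - 9) = -(-7)*(-15) = -1*105 = -105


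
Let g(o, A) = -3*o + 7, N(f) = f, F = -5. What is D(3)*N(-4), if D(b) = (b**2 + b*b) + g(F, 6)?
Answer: -160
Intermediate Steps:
g(o, A) = 7 - 3*o
D(b) = 22 + 2*b**2 (D(b) = (b**2 + b*b) + (7 - 3*(-5)) = (b**2 + b**2) + (7 + 15) = 2*b**2 + 22 = 22 + 2*b**2)
D(3)*N(-4) = (22 + 2*3**2)*(-4) = (22 + 2*9)*(-4) = (22 + 18)*(-4) = 40*(-4) = -160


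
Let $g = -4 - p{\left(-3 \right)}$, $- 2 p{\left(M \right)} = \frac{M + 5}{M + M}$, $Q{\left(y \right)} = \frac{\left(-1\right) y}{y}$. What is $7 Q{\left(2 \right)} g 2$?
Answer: $\frac{175}{3} \approx 58.333$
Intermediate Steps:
$Q{\left(y \right)} = -1$
$p{\left(M \right)} = - \frac{5 + M}{4 M}$ ($p{\left(M \right)} = - \frac{\left(M + 5\right) \frac{1}{M + M}}{2} = - \frac{\left(5 + M\right) \frac{1}{2 M}}{2} = - \frac{\frac{1}{2} \frac{1}{M} \left(5 + M\right)}{2} = - \frac{5 + M}{4 M}$)
$g = - \frac{25}{6}$ ($g = -4 - \frac{-5 - -3}{4 \left(-3\right)} = -4 - \frac{1}{4} \left(- \frac{1}{3}\right) \left(-5 + 3\right) = -4 - \frac{1}{4} \left(- \frac{1}{3}\right) \left(-2\right) = -4 - \frac{1}{6} = - \frac{25}{6} \approx -4.1667$)
$7 Q{\left(2 \right)} g 2 = 7 \left(-1\right) \left(\left(- \frac{25}{6}\right) 2\right) = \left(-7\right) \left(- \frac{25}{3}\right) = \frac{175}{3}$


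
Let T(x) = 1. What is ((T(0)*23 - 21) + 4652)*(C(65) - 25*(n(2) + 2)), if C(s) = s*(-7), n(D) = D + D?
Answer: -2815670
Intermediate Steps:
n(D) = 2*D
C(s) = -7*s
((T(0)*23 - 21) + 4652)*(C(65) - 25*(n(2) + 2)) = ((1*23 - 21) + 4652)*(-7*65 - 25*(2*2 + 2)) = ((23 - 21) + 4652)*(-455 - 25*(4 + 2)) = (2 + 4652)*(-455 - 25*6) = 4654*(-455 - 150) = 4654*(-605) = -2815670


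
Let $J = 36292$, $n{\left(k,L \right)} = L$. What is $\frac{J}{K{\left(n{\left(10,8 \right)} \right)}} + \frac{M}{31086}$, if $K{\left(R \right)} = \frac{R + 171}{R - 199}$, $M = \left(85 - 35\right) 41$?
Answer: $- \frac{107740348721}{2782197} \approx -38725.0$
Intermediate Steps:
$M = 2050$ ($M = 50 \cdot 41 = 2050$)
$K{\left(R \right)} = \frac{171 + R}{-199 + R}$
$\frac{J}{K{\left(n{\left(10,8 \right)} \right)}} + \frac{M}{31086} = \frac{36292}{\frac{1}{-199 + 8} \left(171 + 8\right)} + \frac{2050}{31086} = \frac{36292}{\frac{1}{-191} \cdot 179} + 2050 \cdot \frac{1}{31086} = \frac{36292}{\left(- \frac{1}{191}\right) 179} + \frac{1025}{15543} = \frac{36292}{- \frac{179}{191}} + \frac{1025}{15543} = 36292 \left(- \frac{191}{179}\right) + \frac{1025}{15543} = - \frac{6931772}{179} + \frac{1025}{15543} = - \frac{107740348721}{2782197}$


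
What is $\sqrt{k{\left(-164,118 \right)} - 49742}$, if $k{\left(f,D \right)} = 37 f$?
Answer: $i \sqrt{55810} \approx 236.24 i$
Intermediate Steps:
$\sqrt{k{\left(-164,118 \right)} - 49742} = \sqrt{37 \left(-164\right) - 49742} = \sqrt{-6068 - 49742} = \sqrt{-55810} = i \sqrt{55810}$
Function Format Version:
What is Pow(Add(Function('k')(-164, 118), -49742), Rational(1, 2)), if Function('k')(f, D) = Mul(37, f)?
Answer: Mul(I, Pow(55810, Rational(1, 2))) ≈ Mul(236.24, I)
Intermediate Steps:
Pow(Add(Function('k')(-164, 118), -49742), Rational(1, 2)) = Pow(Add(Mul(37, -164), -49742), Rational(1, 2)) = Pow(Add(-6068, -49742), Rational(1, 2)) = Pow(-55810, Rational(1, 2)) = Mul(I, Pow(55810, Rational(1, 2)))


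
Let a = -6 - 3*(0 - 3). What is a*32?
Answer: 96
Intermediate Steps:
a = 3 (a = -6 - 3*(-3) = -6 + 9 = 3)
a*32 = 3*32 = 96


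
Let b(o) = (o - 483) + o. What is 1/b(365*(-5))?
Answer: -1/4133 ≈ -0.00024196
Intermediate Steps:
b(o) = -483 + 2*o (b(o) = (-483 + o) + o = -483 + 2*o)
1/b(365*(-5)) = 1/(-483 + 2*(365*(-5))) = 1/(-483 + 2*(-1825)) = 1/(-483 - 3650) = 1/(-4133) = -1/4133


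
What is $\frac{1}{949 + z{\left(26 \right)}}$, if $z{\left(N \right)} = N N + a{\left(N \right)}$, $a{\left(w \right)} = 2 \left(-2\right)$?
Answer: $\frac{1}{1621} \approx 0.0006169$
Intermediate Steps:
$a{\left(w \right)} = -4$
$z{\left(N \right)} = -4 + N^{2}$ ($z{\left(N \right)} = N N - 4 = N^{2} - 4 = -4 + N^{2}$)
$\frac{1}{949 + z{\left(26 \right)}} = \frac{1}{949 - \left(4 - 26^{2}\right)} = \frac{1}{949 + \left(-4 + 676\right)} = \frac{1}{949 + 672} = \frac{1}{1621}$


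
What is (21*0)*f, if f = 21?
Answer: 0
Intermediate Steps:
(21*0)*f = (21*0)*21 = 0*21 = 0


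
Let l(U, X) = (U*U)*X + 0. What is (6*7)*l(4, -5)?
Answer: -3360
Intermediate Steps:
l(U, X) = X*U² (l(U, X) = U²*X + 0 = X*U² + 0 = X*U²)
(6*7)*l(4, -5) = (6*7)*(-5*4²) = 42*(-5*16) = 42*(-80) = -3360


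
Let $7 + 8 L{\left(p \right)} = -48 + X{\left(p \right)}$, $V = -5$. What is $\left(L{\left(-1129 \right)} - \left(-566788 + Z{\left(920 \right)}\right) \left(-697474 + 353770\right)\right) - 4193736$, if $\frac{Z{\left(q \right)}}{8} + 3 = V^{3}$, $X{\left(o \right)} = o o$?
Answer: $- \frac{780653160243}{4} \approx -1.9516 \cdot 10^{11}$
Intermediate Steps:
$X{\left(o \right)} = o^{2}$
$L{\left(p \right)} = - \frac{55}{8} + \frac{p^{2}}{8}$ ($L{\left(p \right)} = - \frac{7}{8} + \frac{-48 + p^{2}}{8} = - \frac{7}{8} + \left(-6 + \frac{p^{2}}{8}\right) = - \frac{55}{8} + \frac{p^{2}}{8}$)
$Z{\left(q \right)} = -1024$ ($Z{\left(q \right)} = -24 + 8 \left(-5\right)^{3} = -24 + 8 \left(-125\right) = -24 - 1000 = -1024$)
$\left(L{\left(-1129 \right)} - \left(-566788 + Z{\left(920 \right)}\right) \left(-697474 + 353770\right)\right) - 4193736 = \left(\left(- \frac{55}{8} + \frac{\left(-1129\right)^{2}}{8}\right) - \left(-566788 - 1024\right) \left(-697474 + 353770\right)\right) - 4193736 = \left(\left(- \frac{55}{8} + \frac{1}{8} \cdot 1274641\right) - \left(-567812\right) \left(-343704\right)\right) - 4193736 = \left(\left(- \frac{55}{8} + \frac{1274641}{8}\right) - 195159255648\right) - 4193736 = \left(\frac{637293}{4} - 195159255648\right) - 4193736 = - \frac{780636385299}{4} - 4193736 = - \frac{780653160243}{4}$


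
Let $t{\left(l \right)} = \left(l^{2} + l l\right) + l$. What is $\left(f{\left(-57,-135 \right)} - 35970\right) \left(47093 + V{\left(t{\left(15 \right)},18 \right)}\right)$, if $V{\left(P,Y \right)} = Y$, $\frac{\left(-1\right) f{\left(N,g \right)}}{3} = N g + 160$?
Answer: $-2804753385$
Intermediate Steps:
$t{\left(l \right)} = l + 2 l^{2}$ ($t{\left(l \right)} = \left(l^{2} + l^{2}\right) + l = 2 l^{2} + l = l + 2 l^{2}$)
$f{\left(N,g \right)} = -480 - 3 N g$ ($f{\left(N,g \right)} = - 3 \left(N g + 160\right) = - 3 \left(160 + N g\right) = -480 - 3 N g$)
$\left(f{\left(-57,-135 \right)} - 35970\right) \left(47093 + V{\left(t{\left(15 \right)},18 \right)}\right) = \left(\left(-480 - \left(-171\right) \left(-135\right)\right) - 35970\right) \left(47093 + 18\right) = \left(\left(-480 - 23085\right) - 35970\right) 47111 = \left(-23565 - 35970\right) 47111 = \left(-59535\right) 47111 = -2804753385$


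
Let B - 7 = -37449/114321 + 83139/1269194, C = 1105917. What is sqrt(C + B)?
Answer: sqrt(2586965998575018670461753754)/48365175758 ≈ 1051.6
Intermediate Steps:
B = 325881059477/48365175758 (B = 7 + (-37449/114321 + 83139/1269194) = 7 + (-37449*1/114321 + 83139*(1/1269194)) = 7 + (-12483/38107 + 83139/1269194) = 7 - 12675170829/48365175758 = 325881059477/48365175758 ≈ 6.7379)
sqrt(C + B) = sqrt(1105917 + 325881059477/48365175758) = sqrt(53488195959819563/48365175758) = sqrt(2586965998575018670461753754)/48365175758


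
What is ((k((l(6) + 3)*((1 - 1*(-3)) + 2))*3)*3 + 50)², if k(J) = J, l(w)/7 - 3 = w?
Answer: 13060996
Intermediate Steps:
l(w) = 21 + 7*w
((k((l(6) + 3)*((1 - 1*(-3)) + 2))*3)*3 + 50)² = (((((21 + 7*6) + 3)*((1 - 1*(-3)) + 2))*3)*3 + 50)² = (((((21 + 42) + 3)*((1 + 3) + 2))*3)*3 + 50)² = ((((63 + 3)*(4 + 2))*3)*3 + 50)² = (((66*6)*3)*3 + 50)² = ((396*3)*3 + 50)² = (1188*3 + 50)² = (3564 + 50)² = 3614² = 13060996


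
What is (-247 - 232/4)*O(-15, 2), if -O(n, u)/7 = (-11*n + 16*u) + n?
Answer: 388570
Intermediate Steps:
O(n, u) = -112*u + 70*n (O(n, u) = -7*((-11*n + 16*u) + n) = -7*(-10*n + 16*u) = -112*u + 70*n)
(-247 - 232/4)*O(-15, 2) = (-247 - 232/4)*(-112*2 + 70*(-15)) = (-247 - 232*¼)*(-224 - 1050) = (-247 - 58)*(-1274) = -305*(-1274) = 388570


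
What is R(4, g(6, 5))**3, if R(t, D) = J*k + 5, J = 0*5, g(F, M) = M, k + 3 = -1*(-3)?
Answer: 125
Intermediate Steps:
k = 0 (k = -3 - 1*(-3) = -3 + 3 = 0)
J = 0
R(t, D) = 5 (R(t, D) = 0*0 + 5 = 0 + 5 = 5)
R(4, g(6, 5))**3 = 5**3 = 125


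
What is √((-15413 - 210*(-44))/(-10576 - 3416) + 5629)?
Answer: √275527459218/6996 ≈ 75.030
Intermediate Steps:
√((-15413 - 210*(-44))/(-10576 - 3416) + 5629) = √((-15413 + 9240)/(-13992) + 5629) = √(-6173*(-1/13992) + 5629) = √(6173/13992 + 5629) = √(78767141/13992) = √275527459218/6996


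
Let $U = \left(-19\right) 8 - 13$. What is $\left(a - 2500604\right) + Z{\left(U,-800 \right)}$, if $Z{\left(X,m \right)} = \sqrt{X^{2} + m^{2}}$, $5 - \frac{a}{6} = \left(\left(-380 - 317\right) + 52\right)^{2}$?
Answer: $-4996724 + 5 \sqrt{26689} \approx -4.9959 \cdot 10^{6}$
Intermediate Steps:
$a = -2496120$ ($a = 30 - 6 \left(\left(-380 - 317\right) + 52\right)^{2} = 30 - 6 \left(-697 + 52\right)^{2} = 30 - 6 \left(-645\right)^{2} = 30 - 2496150 = -2496120$)
$U = -165$ ($U = -152 - 13 = -165$)
$\left(a - 2500604\right) + Z{\left(U,-800 \right)} = \left(-2496120 - 2500604\right) + \sqrt{\left(-165\right)^{2} + \left(-800\right)^{2}} = -4996724 + \sqrt{27225 + 640000} = -4996724 + \sqrt{667225} = -4996724 + 5 \sqrt{26689}$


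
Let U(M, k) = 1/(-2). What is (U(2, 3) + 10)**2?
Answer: 361/4 ≈ 90.250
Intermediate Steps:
U(M, k) = -1/2
(U(2, 3) + 10)**2 = (-1/2 + 10)**2 = (19/2)**2 = 361/4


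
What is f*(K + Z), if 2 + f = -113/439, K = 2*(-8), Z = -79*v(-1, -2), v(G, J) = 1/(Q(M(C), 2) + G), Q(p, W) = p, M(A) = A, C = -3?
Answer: -14865/1756 ≈ -8.4653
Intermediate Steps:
v(G, J) = 1/(-3 + G)
Z = 79/4 (Z = -79/(-3 - 1) = -79/(-4) = -79*(-¼) = 79/4 ≈ 19.750)
K = -16
f = -991/439 (f = -2 - 113/439 = -991/439 ≈ -2.2574)
f*(K + Z) = -991*(-16 + 79/4)/439 = -991/439*15/4 = -14865/1756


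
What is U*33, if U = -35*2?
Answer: -2310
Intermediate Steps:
U = -70
U*33 = -70*33 = -2310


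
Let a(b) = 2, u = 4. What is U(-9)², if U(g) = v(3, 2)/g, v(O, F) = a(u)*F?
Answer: 16/81 ≈ 0.19753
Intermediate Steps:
v(O, F) = 2*F
U(g) = 4/g (U(g) = (2*2)/g = 4/g)
U(-9)² = (4/(-9))² = (4*(-⅑))² = (-4/9)² = 16/81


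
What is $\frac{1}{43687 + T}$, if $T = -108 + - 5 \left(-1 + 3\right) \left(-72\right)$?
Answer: $\frac{1}{44299} \approx 2.2574 \cdot 10^{-5}$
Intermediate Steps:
$T = 612$ ($T = -108 + \left(-5\right) 2 \left(-72\right) = -108 - -720 = -108 + 720 = 612$)
$\frac{1}{43687 + T} = \frac{1}{43687 + 612} = \frac{1}{44299}$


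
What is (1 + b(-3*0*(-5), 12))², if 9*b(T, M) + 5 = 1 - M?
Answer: 49/81 ≈ 0.60494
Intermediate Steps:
b(T, M) = -4/9 - M/9 (b(T, M) = -5/9 + (1 - M)/9 = -5/9 + (⅑ - M/9) = -4/9 - M/9)
(1 + b(-3*0*(-5), 12))² = (1 + (-4/9 - ⅑*12))² = (1 + (-4/9 - 4/3))² = (1 - 16/9)² = (-7/9)² = 49/81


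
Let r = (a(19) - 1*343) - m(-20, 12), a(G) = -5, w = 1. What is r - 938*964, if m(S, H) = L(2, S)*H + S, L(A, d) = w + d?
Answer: -904332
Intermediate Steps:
L(A, d) = 1 + d
m(S, H) = S + H*(1 + S) (m(S, H) = (1 + S)*H + S = H*(1 + S) + S = S + H*(1 + S))
r = -100 (r = (-5 - 1*343) - (-20 + 12*(1 - 20)) = (-5 - 343) - (-20 + 12*(-19)) = -348 - (-20 - 228) = -348 - 1*(-248) = -348 + 248 = -100)
r - 938*964 = -100 - 938*964 = -100 - 904232 = -904332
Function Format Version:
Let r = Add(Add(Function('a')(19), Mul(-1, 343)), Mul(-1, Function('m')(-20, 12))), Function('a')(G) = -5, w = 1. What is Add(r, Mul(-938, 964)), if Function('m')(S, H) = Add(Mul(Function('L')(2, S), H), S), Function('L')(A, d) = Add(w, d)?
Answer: -904332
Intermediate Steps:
Function('L')(A, d) = Add(1, d)
Function('m')(S, H) = Add(S, Mul(H, Add(1, S))) (Function('m')(S, H) = Add(Mul(Add(1, S), H), S) = Add(Mul(H, Add(1, S)), S) = Add(S, Mul(H, Add(1, S))))
r = -100 (r = Add(Add(-5, Mul(-1, 343)), Mul(-1, Add(-20, Mul(12, Add(1, -20))))) = Add(Add(-5, -343), Mul(-1, Add(-20, Mul(12, -19)))) = Add(-348, Mul(-1, Add(-20, -228))) = Add(-348, Mul(-1, -248)) = Add(-348, 248) = -100)
Add(r, Mul(-938, 964)) = Add(-100, Mul(-938, 964)) = Add(-100, -904232) = -904332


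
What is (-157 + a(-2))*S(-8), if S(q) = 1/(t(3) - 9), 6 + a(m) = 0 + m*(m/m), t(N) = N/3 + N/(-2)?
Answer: 330/19 ≈ 17.368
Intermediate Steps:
t(N) = -N/6 (t(N) = N*(⅓) + N*(-½) = N/3 - N/2 = -N/6)
a(m) = -6 + m (a(m) = -6 + (0 + m*(m/m)) = -6 + (0 + m*1) = -6 + (0 + m) = -6 + m)
S(q) = -2/19 (S(q) = 1/(-⅙*3 - 9) = 1/(-½ - 9) = 1/(-19/2) = -2/19)
(-157 + a(-2))*S(-8) = (-157 + (-6 - 2))*(-2/19) = (-157 - 8)*(-2/19) = -165*(-2/19) = 330/19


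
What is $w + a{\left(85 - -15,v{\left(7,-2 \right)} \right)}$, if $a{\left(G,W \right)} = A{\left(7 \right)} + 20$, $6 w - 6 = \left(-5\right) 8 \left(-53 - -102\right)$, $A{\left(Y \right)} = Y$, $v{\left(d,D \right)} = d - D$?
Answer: $- \frac{896}{3} \approx -298.67$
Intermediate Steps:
$w = - \frac{977}{3}$ ($w = 1 + \frac{\left(-5\right) 8 \left(-53 - -102\right)}{6} = 1 + \frac{\left(-40\right) \left(-53 + 102\right)}{6} = 1 + \frac{\left(-40\right) 49}{6} = 1 + \frac{1}{6} \left(-1960\right) = 1 - \frac{980}{3} = - \frac{977}{3} \approx -325.67$)
$a{\left(G,W \right)} = 27$ ($a{\left(G,W \right)} = 7 + 20 = 27$)
$w + a{\left(85 - -15,v{\left(7,-2 \right)} \right)} = - \frac{977}{3} + 27 = - \frac{896}{3}$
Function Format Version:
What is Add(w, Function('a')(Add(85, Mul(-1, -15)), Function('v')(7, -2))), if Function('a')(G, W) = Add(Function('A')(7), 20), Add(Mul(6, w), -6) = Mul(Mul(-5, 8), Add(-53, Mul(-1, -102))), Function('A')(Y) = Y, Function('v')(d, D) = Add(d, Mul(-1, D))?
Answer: Rational(-896, 3) ≈ -298.67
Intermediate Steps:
w = Rational(-977, 3) (w = Add(1, Mul(Rational(1, 6), Mul(Mul(-5, 8), Add(-53, Mul(-1, -102))))) = Add(1, Mul(Rational(1, 6), Mul(-40, Add(-53, 102)))) = Add(1, Mul(Rational(1, 6), Mul(-40, 49))) = Add(1, Mul(Rational(1, 6), -1960)) = Add(1, Rational(-980, 3)) = Rational(-977, 3) ≈ -325.67)
Function('a')(G, W) = 27 (Function('a')(G, W) = Add(7, 20) = 27)
Add(w, Function('a')(Add(85, Mul(-1, -15)), Function('v')(7, -2))) = Add(Rational(-977, 3), 27) = Rational(-896, 3)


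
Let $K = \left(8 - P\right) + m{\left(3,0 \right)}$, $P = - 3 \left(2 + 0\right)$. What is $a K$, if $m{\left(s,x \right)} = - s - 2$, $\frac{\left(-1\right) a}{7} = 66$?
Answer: $-4158$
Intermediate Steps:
$a = -462$ ($a = \left(-7\right) 66 = -462$)
$P = -6$ ($P = \left(-3\right) 2 = -6$)
$m{\left(s,x \right)} = -2 - s$
$K = 9$ ($K = \left(8 - -6\right) - 5 = \left(8 + 6\right) - 5 = 14 - 5 = 9$)
$a K = \left(-462\right) 9 = -4158$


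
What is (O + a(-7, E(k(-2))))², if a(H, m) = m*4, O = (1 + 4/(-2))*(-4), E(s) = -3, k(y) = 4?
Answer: 64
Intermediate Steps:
O = 4 (O = (1 + 4*(-½))*(-4) = (1 - 2)*(-4) = -1*(-4) = 4)
a(H, m) = 4*m
(O + a(-7, E(k(-2))))² = (4 + 4*(-3))² = (4 - 12)² = (-8)² = 64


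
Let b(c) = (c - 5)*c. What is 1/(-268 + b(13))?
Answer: -1/164 ≈ -0.0060976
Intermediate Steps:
b(c) = c*(-5 + c) (b(c) = (-5 + c)*c = c*(-5 + c))
1/(-268 + b(13)) = 1/(-268 + 13*(-5 + 13)) = 1/(-268 + 13*8) = 1/(-268 + 104) = 1/(-164) = -1/164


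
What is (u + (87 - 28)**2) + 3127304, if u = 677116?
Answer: 3807901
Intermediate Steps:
(u + (87 - 28)**2) + 3127304 = (677116 + (87 - 28)**2) + 3127304 = (677116 + 59**2) + 3127304 = (677116 + 3481) + 3127304 = 680597 + 3127304 = 3807901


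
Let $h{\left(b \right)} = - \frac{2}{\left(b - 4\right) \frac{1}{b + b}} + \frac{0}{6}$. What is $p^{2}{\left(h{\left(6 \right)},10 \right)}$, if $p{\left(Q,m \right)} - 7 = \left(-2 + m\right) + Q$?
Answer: $9$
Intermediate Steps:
$h{\left(b \right)} = - \frac{4 b}{-4 + b}$ ($h{\left(b \right)} = - \frac{2}{\left(-4 + b\right) \frac{1}{2 b}} + 0 \cdot \frac{1}{6} = - \frac{2}{\left(-4 + b\right) \frac{1}{2 b}} + 0 = - \frac{2}{\frac{1}{2} \frac{1}{b} \left(-4 + b\right)} + 0 = - 2 \frac{2 b}{-4 + b} + 0 = - \frac{4 b}{-4 + b} + 0 = - \frac{4 b}{-4 + b}$)
$p{\left(Q,m \right)} = 5 + Q + m$ ($p{\left(Q,m \right)} = 7 + \left(\left(-2 + m\right) + Q\right) = 7 + \left(-2 + Q + m\right) = 5 + Q + m$)
$p^{2}{\left(h{\left(6 \right)},10 \right)} = \left(5 - \frac{24}{-4 + 6} + 10\right)^{2} = \left(5 - \frac{24}{2} + 10\right)^{2} = \left(5 - 24 \cdot \frac{1}{2} + 10\right)^{2} = \left(5 - 12 + 10\right)^{2} = 3^{2} = 9$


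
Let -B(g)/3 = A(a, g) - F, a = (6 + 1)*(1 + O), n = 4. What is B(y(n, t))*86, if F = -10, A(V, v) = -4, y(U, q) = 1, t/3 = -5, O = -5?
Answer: -1548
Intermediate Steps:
t = -15 (t = 3*(-5) = -15)
a = -28 (a = (6 + 1)*(1 - 5) = 7*(-4) = -28)
B(g) = -18 (B(g) = -3*(-4 - 1*(-10)) = -3*(-4 + 10) = -3*6 = -18)
B(y(n, t))*86 = -18*86 = -1548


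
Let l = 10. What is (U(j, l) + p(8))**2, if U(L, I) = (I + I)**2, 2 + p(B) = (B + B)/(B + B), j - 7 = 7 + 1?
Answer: 159201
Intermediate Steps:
j = 15 (j = 7 + (7 + 1) = 7 + 8 = 15)
p(B) = -1 (p(B) = -2 + (B + B)/(B + B) = -2 + (2*B)/((2*B)) = -2 + (2*B)*(1/(2*B)) = -2 + 1 = -1)
U(L, I) = 4*I**2 (U(L, I) = (2*I)**2 = 4*I**2)
(U(j, l) + p(8))**2 = (4*10**2 - 1)**2 = (4*100 - 1)**2 = (400 - 1)**2 = 399**2 = 159201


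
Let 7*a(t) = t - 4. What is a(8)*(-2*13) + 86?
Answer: 498/7 ≈ 71.143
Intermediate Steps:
a(t) = -4/7 + t/7 (a(t) = (t - 4)/7 = (-4 + t)/7 = -4/7 + t/7)
a(8)*(-2*13) + 86 = (-4/7 + (1/7)*8)*(-2*13) + 86 = (-4/7 + 8/7)*(-26) + 86 = (4/7)*(-26) + 86 = -104/7 + 86 = 498/7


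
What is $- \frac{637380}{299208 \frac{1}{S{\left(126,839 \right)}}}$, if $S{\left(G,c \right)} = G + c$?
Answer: $- \frac{51255975}{24934} \approx -2055.7$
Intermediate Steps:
$- \frac{637380}{299208 \frac{1}{S{\left(126,839 \right)}}} = - \frac{637380}{299208 \frac{1}{126 + 839}} = - \frac{637380}{299208 \cdot \frac{1}{965}} = - \frac{637380}{\frac{299208}{965}} = \left(-637380\right) \frac{965}{299208} = - \frac{51255975}{24934}$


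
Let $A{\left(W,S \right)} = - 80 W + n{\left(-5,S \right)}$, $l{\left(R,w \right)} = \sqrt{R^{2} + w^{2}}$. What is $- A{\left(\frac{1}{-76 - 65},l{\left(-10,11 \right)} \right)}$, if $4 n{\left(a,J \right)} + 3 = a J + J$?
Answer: $\frac{103}{564} + \sqrt{221} \approx 15.049$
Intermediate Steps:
$n{\left(a,J \right)} = - \frac{3}{4} + \frac{J}{4} + \frac{J a}{4}$ ($n{\left(a,J \right)} = - \frac{3}{4} + \frac{a J + J}{4} = - \frac{3}{4} + \frac{J a + J}{4} = - \frac{3}{4} + \frac{J + J a}{4} = - \frac{3}{4} + \left(\frac{J}{4} + \frac{J a}{4}\right) = - \frac{3}{4} + \frac{J}{4} + \frac{J a}{4}$)
$A{\left(W,S \right)} = - \frac{3}{4} - S - 80 W$ ($A{\left(W,S \right)} = - 80 W + \left(- \frac{3}{4} + \frac{S}{4} + \frac{1}{4} S \left(-5\right)\right) = - 80 W - \left(\frac{3}{4} + S\right) = - \frac{3}{4} - S - 80 W$)
$- A{\left(\frac{1}{-76 - 65},l{\left(-10,11 \right)} \right)} = - (- \frac{3}{4} - \sqrt{\left(-10\right)^{2} + 11^{2}} - \frac{80}{-76 - 65}) = - (- \frac{3}{4} - \sqrt{100 + 121} - \frac{80}{-141}) = - (- \frac{3}{4} - \sqrt{221} - - \frac{80}{141}) = - (- \frac{3}{4} - \sqrt{221} + \frac{80}{141}) = - (- \frac{103}{564} - \sqrt{221}) = \frac{103}{564} + \sqrt{221}$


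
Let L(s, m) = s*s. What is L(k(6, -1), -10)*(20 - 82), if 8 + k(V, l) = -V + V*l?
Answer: -24800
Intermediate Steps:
k(V, l) = -8 - V + V*l (k(V, l) = -8 + (-V + V*l) = -8 - V + V*l)
L(s, m) = s**2
L(k(6, -1), -10)*(20 - 82) = (-8 - 1*6 + 6*(-1))**2*(20 - 82) = (-8 - 6 - 6)**2*(-62) = (-20)**2*(-62) = 400*(-62) = -24800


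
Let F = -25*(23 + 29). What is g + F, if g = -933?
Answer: -2233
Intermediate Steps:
F = -1300 (F = -25*52 = -1300)
g + F = -933 - 1300 = -2233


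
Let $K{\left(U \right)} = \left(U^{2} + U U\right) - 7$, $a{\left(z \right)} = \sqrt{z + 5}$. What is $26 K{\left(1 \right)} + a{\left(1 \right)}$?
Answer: $-130 + \sqrt{6} \approx -127.55$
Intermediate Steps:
$a{\left(z \right)} = \sqrt{5 + z}$
$K{\left(U \right)} = -7 + 2 U^{2}$ ($K{\left(U \right)} = \left(U^{2} + U^{2}\right) - 7 = 2 U^{2} - 7 = -7 + 2 U^{2}$)
$26 K{\left(1 \right)} + a{\left(1 \right)} = 26 \left(-7 + 2 \cdot 1^{2}\right) + \sqrt{5 + 1} = 26 \left(-7 + 2 \cdot 1\right) + \sqrt{6} = 26 \left(-7 + 2\right) + \sqrt{6} = 26 \left(-5\right) + \sqrt{6} = -130 + \sqrt{6}$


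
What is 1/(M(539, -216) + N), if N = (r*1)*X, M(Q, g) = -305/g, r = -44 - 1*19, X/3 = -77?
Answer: 216/3143753 ≈ 6.8708e-5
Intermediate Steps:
X = -231 (X = 3*(-77) = -231)
r = -63 (r = -44 - 19 = -63)
N = 14553 (N = -63*1*(-231) = -63*(-231) = 14553)
1/(M(539, -216) + N) = 1/(-305/(-216) + 14553) = 1/(-305*(-1/216) + 14553) = 1/(305/216 + 14553) = 1/(3143753/216) = 216/3143753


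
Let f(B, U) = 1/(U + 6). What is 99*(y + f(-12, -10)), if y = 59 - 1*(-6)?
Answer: 25641/4 ≈ 6410.3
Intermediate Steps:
f(B, U) = 1/(6 + U)
y = 65 (y = 59 + 6 = 65)
99*(y + f(-12, -10)) = 99*(65 + 1/(6 - 10)) = 99*(65 + 1/(-4)) = 99*(65 - ¼) = 99*(259/4) = 25641/4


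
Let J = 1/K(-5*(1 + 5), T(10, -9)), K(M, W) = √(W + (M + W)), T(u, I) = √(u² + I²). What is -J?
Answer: I*√2/(2*√(15 - √181)) ≈ 0.56863*I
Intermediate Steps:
T(u, I) = √(I² + u²)
K(M, W) = √(M + 2*W)
J = (-30 + 2*√181)^(-½) (J = 1/(√(-5*(1 + 5) + 2*√((-9)² + 10²))) = 1/(√(-5*6 + 2*√(81 + 100))) = 1/(√(-30 + 2*√181)) = (-30 + 2*√181)^(-½) ≈ -0.56863*I)
-J = -(-1)*I*√2/(2*√(15 - √181)) = I*√2/(2*√(15 - √181))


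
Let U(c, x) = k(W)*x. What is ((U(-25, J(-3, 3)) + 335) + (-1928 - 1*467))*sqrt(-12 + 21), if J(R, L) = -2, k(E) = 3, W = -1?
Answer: -6198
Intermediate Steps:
U(c, x) = 3*x
((U(-25, J(-3, 3)) + 335) + (-1928 - 1*467))*sqrt(-12 + 21) = ((3*(-2) + 335) + (-1928 - 1*467))*sqrt(-12 + 21) = ((-6 + 335) + (-1928 - 467))*sqrt(9) = (329 - 2395)*3 = -2066*3 = -6198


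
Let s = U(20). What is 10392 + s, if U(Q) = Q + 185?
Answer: 10597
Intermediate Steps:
U(Q) = 185 + Q
s = 205 (s = 185 + 20 = 205)
10392 + s = 10392 + 205 = 10597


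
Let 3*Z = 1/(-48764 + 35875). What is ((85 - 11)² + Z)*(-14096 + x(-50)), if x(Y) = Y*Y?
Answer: -2455342733636/38667 ≈ -6.3500e+7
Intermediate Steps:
Z = -1/38667 (Z = 1/(3*(-48764 + 35875)) = (⅓)/(-12889) = (⅓)*(-1/12889) = -1/38667 ≈ -2.5862e-5)
x(Y) = Y²
((85 - 11)² + Z)*(-14096 + x(-50)) = ((85 - 11)² - 1/38667)*(-14096 + (-50)²) = (74² - 1/38667)*(-14096 + 2500) = (5476 - 1/38667)*(-11596) = (211740491/38667)*(-11596) = -2455342733636/38667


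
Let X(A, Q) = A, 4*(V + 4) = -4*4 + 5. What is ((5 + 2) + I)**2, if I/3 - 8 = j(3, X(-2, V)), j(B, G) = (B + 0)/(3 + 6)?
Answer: 1024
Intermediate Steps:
V = -27/4 (V = -4 + (-4*4 + 5)/4 = -4 + (-16 + 5)/4 = -4 + (1/4)*(-11) = -4 - 11/4 = -27/4 ≈ -6.7500)
j(B, G) = B/9
I = 25 (I = 24 + 3*((1/9)*3) = 24 + 3*(1/3) = 24 + 1 = 25)
((5 + 2) + I)**2 = ((5 + 2) + 25)**2 = (7 + 25)**2 = 32**2 = 1024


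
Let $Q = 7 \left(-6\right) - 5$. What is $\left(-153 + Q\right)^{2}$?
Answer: $40000$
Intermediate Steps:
$Q = -47$ ($Q = -42 - 5 = -47$)
$\left(-153 + Q\right)^{2} = \left(-153 - 47\right)^{2} = \left(-200\right)^{2} = 40000$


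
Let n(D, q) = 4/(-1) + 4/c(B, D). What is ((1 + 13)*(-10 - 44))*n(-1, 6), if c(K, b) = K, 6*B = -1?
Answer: 21168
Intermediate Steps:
B = -⅙ (B = (⅙)*(-1) = -⅙ ≈ -0.16667)
n(D, q) = -28 (n(D, q) = 4/(-1) + 4/(-⅙) = 4*(-1) + 4*(-6) = -4 - 24 = -28)
((1 + 13)*(-10 - 44))*n(-1, 6) = ((1 + 13)*(-10 - 44))*(-28) = (14*(-54))*(-28) = -756*(-28) = 21168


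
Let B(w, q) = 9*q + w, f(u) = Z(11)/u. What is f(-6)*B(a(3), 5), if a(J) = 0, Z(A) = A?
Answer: -165/2 ≈ -82.500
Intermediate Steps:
f(u) = 11/u
B(w, q) = w + 9*q
f(-6)*B(a(3), 5) = (11/(-6))*(0 + 9*5) = (11*(-⅙))*(0 + 45) = -11/6*45 = -165/2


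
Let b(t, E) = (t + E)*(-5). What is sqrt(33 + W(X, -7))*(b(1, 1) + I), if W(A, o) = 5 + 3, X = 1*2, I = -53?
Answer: -63*sqrt(41) ≈ -403.40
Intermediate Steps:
X = 2
W(A, o) = 8
b(t, E) = -5*E - 5*t (b(t, E) = (E + t)*(-5) = -5*E - 5*t)
sqrt(33 + W(X, -7))*(b(1, 1) + I) = sqrt(33 + 8)*((-5*1 - 5*1) - 53) = sqrt(41)*((-5 - 5) - 53) = sqrt(41)*(-10 - 53) = sqrt(41)*(-63) = -63*sqrt(41)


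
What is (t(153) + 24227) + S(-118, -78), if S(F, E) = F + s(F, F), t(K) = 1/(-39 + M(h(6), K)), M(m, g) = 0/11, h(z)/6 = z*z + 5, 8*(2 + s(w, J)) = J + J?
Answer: 1878043/78 ≈ 24077.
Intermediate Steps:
s(w, J) = -2 + J/4 (s(w, J) = -2 + (J + J)/8 = -2 + (2*J)/8 = -2 + J/4)
h(z) = 30 + 6*z² (h(z) = 6*(z*z + 5) = 6*(z² + 5) = 6*(5 + z²) = 30 + 6*z²)
M(m, g) = 0 (M(m, g) = 0*(1/11) = 0)
t(K) = -1/39 (t(K) = 1/(-39 + 0) = 1/(-39) = -1/39)
S(F, E) = -2 + 5*F/4 (S(F, E) = F + (-2 + F/4) = -2 + 5*F/4)
(t(153) + 24227) + S(-118, -78) = (-1/39 + 24227) + (-2 + (5/4)*(-118)) = 944852/39 + (-2 - 295/2) = 944852/39 - 299/2 = 1878043/78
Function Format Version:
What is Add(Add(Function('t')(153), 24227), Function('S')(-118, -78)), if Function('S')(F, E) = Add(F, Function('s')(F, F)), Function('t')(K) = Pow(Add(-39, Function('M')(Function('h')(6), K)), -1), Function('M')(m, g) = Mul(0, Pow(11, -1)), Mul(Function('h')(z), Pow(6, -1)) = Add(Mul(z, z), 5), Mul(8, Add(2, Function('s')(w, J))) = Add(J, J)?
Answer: Rational(1878043, 78) ≈ 24077.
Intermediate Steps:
Function('s')(w, J) = Add(-2, Mul(Rational(1, 4), J)) (Function('s')(w, J) = Add(-2, Mul(Rational(1, 8), Add(J, J))) = Add(-2, Mul(Rational(1, 8), Mul(2, J))) = Add(-2, Mul(Rational(1, 4), J)))
Function('h')(z) = Add(30, Mul(6, Pow(z, 2))) (Function('h')(z) = Mul(6, Add(Mul(z, z), 5)) = Mul(6, Add(Pow(z, 2), 5)) = Mul(6, Add(5, Pow(z, 2))) = Add(30, Mul(6, Pow(z, 2))))
Function('M')(m, g) = 0 (Function('M')(m, g) = Mul(0, Rational(1, 11)) = 0)
Function('t')(K) = Rational(-1, 39) (Function('t')(K) = Pow(Add(-39, 0), -1) = Pow(-39, -1) = Rational(-1, 39))
Function('S')(F, E) = Add(-2, Mul(Rational(5, 4), F)) (Function('S')(F, E) = Add(F, Add(-2, Mul(Rational(1, 4), F))) = Add(-2, Mul(Rational(5, 4), F)))
Add(Add(Function('t')(153), 24227), Function('S')(-118, -78)) = Add(Add(Rational(-1, 39), 24227), Add(-2, Mul(Rational(5, 4), -118))) = Add(Rational(944852, 39), Add(-2, Rational(-295, 2))) = Add(Rational(944852, 39), Rational(-299, 2)) = Rational(1878043, 78)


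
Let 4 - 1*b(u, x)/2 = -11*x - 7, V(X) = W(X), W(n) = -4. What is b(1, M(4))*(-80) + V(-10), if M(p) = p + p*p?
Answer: -36964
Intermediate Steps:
V(X) = -4
M(p) = p + p**2
b(u, x) = 22 + 22*x (b(u, x) = 8 - 2*(-11*x - 7) = 8 - 2*(-7 - 11*x) = 8 + (14 + 22*x) = 22 + 22*x)
b(1, M(4))*(-80) + V(-10) = (22 + 22*(4*(1 + 4)))*(-80) - 4 = (22 + 22*(4*5))*(-80) - 4 = (22 + 22*20)*(-80) - 4 = (22 + 440)*(-80) - 4 = 462*(-80) - 4 = -36960 - 4 = -36964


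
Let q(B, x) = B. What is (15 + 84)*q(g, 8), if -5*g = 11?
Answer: -1089/5 ≈ -217.80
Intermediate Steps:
g = -11/5 (g = -1/5*11 = -11/5 ≈ -2.2000)
(15 + 84)*q(g, 8) = (15 + 84)*(-11/5) = 99*(-11/5) = -1089/5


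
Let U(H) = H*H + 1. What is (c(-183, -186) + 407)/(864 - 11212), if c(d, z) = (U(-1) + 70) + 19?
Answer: -249/5174 ≈ -0.048125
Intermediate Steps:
U(H) = 1 + H² (U(H) = H² + 1 = 1 + H²)
c(d, z) = 91 (c(d, z) = ((1 + (-1)²) + 70) + 19 = ((1 + 1) + 70) + 19 = (2 + 70) + 19 = 72 + 19 = 91)
(c(-183, -186) + 407)/(864 - 11212) = (91 + 407)/(864 - 11212) = 498/(-10348) = 498*(-1/10348) = -249/5174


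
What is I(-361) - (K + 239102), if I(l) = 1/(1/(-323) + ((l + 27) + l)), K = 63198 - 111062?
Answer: -42930253991/224486 ≈ -1.9124e+5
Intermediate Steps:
K = -47864
I(l) = 1/(8720/323 + 2*l) (I(l) = 1/(-1/323 + ((27 + l) + l)) = 1/(-1/323 + (27 + 2*l)) = 1/(8720/323 + 2*l))
I(-361) - (K + 239102) = 323/(2*(4360 + 323*(-361))) - (-47864 + 239102) = 323/(2*(4360 - 116603)) - 1*191238 = (323/2)/(-112243) - 191238 = (323/2)*(-1/112243) - 191238 = -323/224486 - 191238 = -42930253991/224486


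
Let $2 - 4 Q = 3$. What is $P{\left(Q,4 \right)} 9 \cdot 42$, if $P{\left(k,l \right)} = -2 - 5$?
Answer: $-2646$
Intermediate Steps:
$Q = - \frac{1}{4}$ ($Q = \frac{1}{2} - \frac{3}{4} = - \frac{1}{4} \approx -0.25$)
$P{\left(k,l \right)} = -7$ ($P{\left(k,l \right)} = -2 - 5 = -7$)
$P{\left(Q,4 \right)} 9 \cdot 42 = \left(-7\right) 9 \cdot 42 = \left(-63\right) 42 = -2646$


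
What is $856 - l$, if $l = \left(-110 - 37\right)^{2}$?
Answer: $-20753$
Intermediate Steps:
$l = 21609$ ($l = \left(-147\right)^{2} = 21609$)
$856 - l = 856 - 21609 = -20753$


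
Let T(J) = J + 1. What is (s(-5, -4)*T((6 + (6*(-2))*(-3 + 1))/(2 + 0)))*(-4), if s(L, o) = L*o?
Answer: -1280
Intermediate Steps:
T(J) = 1 + J
(s(-5, -4)*T((6 + (6*(-2))*(-3 + 1))/(2 + 0)))*(-4) = ((-5*(-4))*(1 + (6 + (6*(-2))*(-3 + 1))/(2 + 0)))*(-4) = (20*(1 + (6 - 12*(-2))/2))*(-4) = (20*(1 + (6 + 24)*(½)))*(-4) = (20*(1 + 30*(½)))*(-4) = (20*(1 + 15))*(-4) = (20*16)*(-4) = 320*(-4) = -1280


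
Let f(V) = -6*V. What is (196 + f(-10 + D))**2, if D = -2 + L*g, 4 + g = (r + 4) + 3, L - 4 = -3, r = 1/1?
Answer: 59536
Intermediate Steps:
r = 1
L = 1 (L = 4 - 3 = 1)
g = 4 (g = -4 + ((1 + 4) + 3) = -4 + (5 + 3) = -4 + 8 = 4)
D = 2 (D = -2 + 1*4 = -2 + 4 = 2)
(196 + f(-10 + D))**2 = (196 - 6*(-10 + 2))**2 = (196 - 6*(-8))**2 = (196 + 48)**2 = 244**2 = 59536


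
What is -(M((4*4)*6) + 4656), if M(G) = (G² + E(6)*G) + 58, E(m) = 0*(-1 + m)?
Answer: -13930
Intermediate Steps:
E(m) = 0
M(G) = 58 + G² (M(G) = (G² + 0*G) + 58 = (G² + 0) + 58 = G² + 58 = 58 + G²)
-(M((4*4)*6) + 4656) = -((58 + ((4*4)*6)²) + 4656) = -((58 + (16*6)²) + 4656) = -((58 + 96²) + 4656) = -((58 + 9216) + 4656) = -(9274 + 4656) = -1*13930 = -13930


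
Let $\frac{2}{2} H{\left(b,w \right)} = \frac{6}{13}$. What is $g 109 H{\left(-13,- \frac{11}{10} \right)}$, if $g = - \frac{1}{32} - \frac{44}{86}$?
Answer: $- \frac{244269}{8944} \approx -27.311$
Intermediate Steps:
$g = - \frac{747}{1376}$ ($g = \left(-1\right) \frac{1}{32} - \frac{22}{43} = - \frac{1}{32} - \frac{22}{43} = - \frac{747}{1376} \approx -0.54288$)
$H{\left(b,w \right)} = \frac{6}{13}$
$g 109 H{\left(-13,- \frac{11}{10} \right)} = \left(- \frac{747}{1376}\right) 109 \cdot \frac{6}{13} = \left(- \frac{81423}{1376}\right) \frac{6}{13} = - \frac{244269}{8944}$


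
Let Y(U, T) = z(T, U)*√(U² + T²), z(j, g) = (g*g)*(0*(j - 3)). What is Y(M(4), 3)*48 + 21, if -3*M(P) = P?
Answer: 21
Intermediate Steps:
z(j, g) = 0 (z(j, g) = g²*(0*(-3 + j)) = g²*0 = 0)
M(P) = -P/3
Y(U, T) = 0 (Y(U, T) = 0*√(U² + T²) = 0*√(T² + U²) = 0)
Y(M(4), 3)*48 + 21 = 0*48 + 21 = 0 + 21 = 21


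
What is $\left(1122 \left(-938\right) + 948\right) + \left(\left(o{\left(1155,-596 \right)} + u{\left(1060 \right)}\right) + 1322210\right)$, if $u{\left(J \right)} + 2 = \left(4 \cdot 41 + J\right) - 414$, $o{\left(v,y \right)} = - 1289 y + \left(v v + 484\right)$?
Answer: $2374283$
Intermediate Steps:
$o{\left(v,y \right)} = 484 + v^{2} - 1289 y$ ($o{\left(v,y \right)} = - 1289 y + \left(v^{2} + 484\right) = - 1289 y + \left(484 + v^{2}\right) = 484 + v^{2} - 1289 y$)
$u{\left(J \right)} = -252 + J$ ($u{\left(J \right)} = -2 + \left(\left(4 \cdot 41 + J\right) - 414\right) = -2 + \left(\left(164 + J\right) - 414\right) = -2 + \left(-250 + J\right) = -252 + J$)
$\left(1122 \left(-938\right) + 948\right) + \left(\left(o{\left(1155,-596 \right)} + u{\left(1060 \right)}\right) + 1322210\right) = \left(1122 \left(-938\right) + 948\right) + \left(\left(\left(484 + 1155^{2} - -768244\right) + \left(-252 + 1060\right)\right) + 1322210\right) = \left(-1052436 + 948\right) + \left(\left(\left(484 + 1334025 + 768244\right) + 808\right) + 1322210\right) = -1051488 + \left(\left(2102753 + 808\right) + 1322210\right) = -1051488 + \left(2103561 + 1322210\right) = -1051488 + 3425771 = 2374283$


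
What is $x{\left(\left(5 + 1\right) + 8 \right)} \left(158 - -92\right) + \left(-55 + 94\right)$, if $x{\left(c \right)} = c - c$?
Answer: $39$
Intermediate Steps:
$x{\left(c \right)} = 0$
$x{\left(\left(5 + 1\right) + 8 \right)} \left(158 - -92\right) + \left(-55 + 94\right) = 0 \left(158 - -92\right) + \left(-55 + 94\right) = 0 \left(158 + \left(-22 + 114\right)\right) + 39 = 0 \left(158 + 92\right) + 39 = 0 \cdot 250 + 39 = 0 + 39 = 39$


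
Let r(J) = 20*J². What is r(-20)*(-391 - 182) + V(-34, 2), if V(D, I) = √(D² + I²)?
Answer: -4584000 + 2*√290 ≈ -4.5840e+6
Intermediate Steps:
r(-20)*(-391 - 182) + V(-34, 2) = (20*(-20)²)*(-391 - 182) + √((-34)² + 2²) = (20*400)*(-573) + √(1156 + 4) = 8000*(-573) + √1160 = -4584000 + 2*√290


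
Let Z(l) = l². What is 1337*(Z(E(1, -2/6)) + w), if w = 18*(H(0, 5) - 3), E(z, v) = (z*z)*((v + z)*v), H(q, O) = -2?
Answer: -9741382/81 ≈ -1.2026e+5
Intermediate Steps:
E(z, v) = v*z²*(v + z) (E(z, v) = z²*(v*(v + z)) = v*z²*(v + z))
w = -90 (w = 18*(-2 - 3) = 18*(-5) = -90)
1337*(Z(E(1, -2/6)) + w) = 1337*((-2/6*1²*(-2/6 + 1))² - 90) = 1337*((-2*⅙*1*(-2*⅙ + 1))² - 90) = 1337*((-⅓*1*(-⅓ + 1))² - 90) = 1337*((-⅓*1*⅔)² - 90) = 1337*((-2/9)² - 90) = 1337*(4/81 - 90) = 1337*(-7286/81) = -9741382/81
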